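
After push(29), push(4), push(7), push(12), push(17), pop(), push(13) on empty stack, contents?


push(29) -> [29]
push(4) -> [29, 4]
push(7) -> [29, 4, 7]
push(12) -> [29, 4, 7, 12]
push(17) -> [29, 4, 7, 12, 17]
pop() returns 17 -> [29, 4, 7, 12]
push(13) -> [29, 4, 7, 12, 13]
Final stack (bottom to top): [29, 4, 7, 12, 13]


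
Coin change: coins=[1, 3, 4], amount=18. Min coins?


dp[0]=0; dp[i]=1+min(dp[i-c] for c in coins)
...dp[13]=4, dp[14]=4, dp[15]=4, dp[16]=4, dp[17]=5, dp[18]=5
Minimum coins for 18 = 5


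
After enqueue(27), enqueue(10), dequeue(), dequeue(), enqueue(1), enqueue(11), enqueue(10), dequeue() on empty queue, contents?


enqueue(27) -> [27]
enqueue(10) -> [27, 10]
dequeue() returns 27 -> [10]
dequeue() returns 10 -> []
enqueue(1) -> [1]
enqueue(11) -> [1, 11]
enqueue(10) -> [1, 11, 10]
dequeue() returns 1 -> [11, 10]
Final queue (front to back): [11, 10]


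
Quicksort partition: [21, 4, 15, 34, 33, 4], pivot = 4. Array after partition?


Elements <= 4 go left of pivot.
Result: [4, 4, 15, 34, 33, 21], pivot at index 1


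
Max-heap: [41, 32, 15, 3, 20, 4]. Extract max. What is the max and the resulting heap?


Max = 41
Replace root with last, heapify down
Resulting heap: [32, 20, 15, 3, 4]


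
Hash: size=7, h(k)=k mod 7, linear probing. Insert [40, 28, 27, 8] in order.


Insertions: 40->slot 5; 28->slot 0; 27->slot 6; 8->slot 1
Table: [28, 8, None, None, None, 40, 27]


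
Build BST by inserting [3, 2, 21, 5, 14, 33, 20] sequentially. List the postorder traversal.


Root = 3; build tree by BST insertion.
Postorder traversal: [2, 20, 14, 5, 33, 21, 3]


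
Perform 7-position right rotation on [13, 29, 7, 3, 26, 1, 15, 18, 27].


Right rotate by 7: [7, 3, 26, 1, 15, 18, 27, 13, 29]


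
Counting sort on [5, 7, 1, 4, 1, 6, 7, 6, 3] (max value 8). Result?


Count array: [0, 2, 0, 1, 1, 1, 2, 2, 0]
Reconstruct: [1, 1, 3, 4, 5, 6, 6, 7, 7]


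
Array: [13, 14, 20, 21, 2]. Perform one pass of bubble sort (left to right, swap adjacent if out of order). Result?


After one pass: [13, 14, 20, 2, 21]


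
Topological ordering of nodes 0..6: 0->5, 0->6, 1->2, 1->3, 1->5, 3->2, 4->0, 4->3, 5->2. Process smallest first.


Kahn's algorithm, process smallest node first
Order: [1, 4, 0, 3, 5, 2, 6]


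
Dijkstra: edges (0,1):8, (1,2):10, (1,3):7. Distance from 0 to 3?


Dijkstra from 0:
Distances: {0: 0, 1: 8, 2: 18, 3: 15}
Shortest distance to 3 = 15, path = [0, 1, 3]


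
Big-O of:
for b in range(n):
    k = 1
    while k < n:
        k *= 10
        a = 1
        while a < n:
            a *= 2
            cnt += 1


Per nesting level: O(n) * O(log n) * O(log n) = O(n (log n)^2)
Complexity: O(n (log n)^2)


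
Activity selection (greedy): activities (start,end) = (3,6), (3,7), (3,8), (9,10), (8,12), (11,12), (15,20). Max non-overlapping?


Greedy: pick earliest-ending, then skip overlaps.
Selected (4 activities): [(3, 6), (9, 10), (11, 12), (15, 20)]


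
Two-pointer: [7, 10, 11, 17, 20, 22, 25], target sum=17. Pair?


Two pointers: lo=0, hi=6
Found pair: (7, 10) summing to 17


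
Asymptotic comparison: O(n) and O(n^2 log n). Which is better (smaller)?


linear grows slower than n^2 log n
O(n) is asymptotically smaller; O(n^2 log n) grows faster


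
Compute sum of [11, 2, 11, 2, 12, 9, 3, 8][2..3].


Prefix sums: [0, 11, 13, 24, 26, 38, 47, 50, 58]
Sum[2..3] = prefix[4] - prefix[2] = 26 - 13 = 13


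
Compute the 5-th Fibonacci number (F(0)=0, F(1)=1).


F(n)=F(n-1)+F(n-2)
...F(3)=2, F(4)=3, F(5)=5


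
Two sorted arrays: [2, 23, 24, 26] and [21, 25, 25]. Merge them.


Compare heads, take smaller each step.
Merged: [2, 21, 23, 24, 25, 25, 26]


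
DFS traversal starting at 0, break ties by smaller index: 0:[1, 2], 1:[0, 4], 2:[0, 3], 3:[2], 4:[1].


DFS stack-based: start with [0]
Visit order: [0, 1, 4, 2, 3]


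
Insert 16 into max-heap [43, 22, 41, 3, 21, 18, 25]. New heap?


Append 16: [43, 22, 41, 3, 21, 18, 25, 16]
Bubble up: swap idx 7(16) with idx 3(3)
Result: [43, 22, 41, 16, 21, 18, 25, 3]


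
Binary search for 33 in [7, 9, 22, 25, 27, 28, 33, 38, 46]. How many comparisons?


Search for 33:
[0,8] mid=4 arr[4]=27
[5,8] mid=6 arr[6]=33
Total: 2 comparisons


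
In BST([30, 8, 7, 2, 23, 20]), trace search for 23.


BST root = 30
Search for 23: compare at each node
Path: [30, 8, 23]


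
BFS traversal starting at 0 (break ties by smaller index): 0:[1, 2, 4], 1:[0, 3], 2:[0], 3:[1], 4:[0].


BFS queue: start with [0]
Visit order: [0, 1, 2, 4, 3]


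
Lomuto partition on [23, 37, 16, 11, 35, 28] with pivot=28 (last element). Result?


Elements <= 28 go left of pivot.
Result: [23, 16, 11, 28, 35, 37], pivot at index 3


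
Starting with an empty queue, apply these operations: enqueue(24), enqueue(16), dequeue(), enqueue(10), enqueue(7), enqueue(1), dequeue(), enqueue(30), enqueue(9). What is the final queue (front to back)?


enqueue(24) -> [24]
enqueue(16) -> [24, 16]
dequeue() returns 24 -> [16]
enqueue(10) -> [16, 10]
enqueue(7) -> [16, 10, 7]
enqueue(1) -> [16, 10, 7, 1]
dequeue() returns 16 -> [10, 7, 1]
enqueue(30) -> [10, 7, 1, 30]
enqueue(9) -> [10, 7, 1, 30, 9]
Final queue (front to back): [10, 7, 1, 30, 9]


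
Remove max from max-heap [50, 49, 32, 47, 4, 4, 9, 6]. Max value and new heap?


Max = 50
Replace root with last, heapify down
Resulting heap: [49, 47, 32, 6, 4, 4, 9]


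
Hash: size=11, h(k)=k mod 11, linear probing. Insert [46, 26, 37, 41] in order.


Insertions: 46->slot 2; 26->slot 4; 37->slot 5; 41->slot 8
Table: [None, None, 46, None, 26, 37, None, None, 41, None, None]


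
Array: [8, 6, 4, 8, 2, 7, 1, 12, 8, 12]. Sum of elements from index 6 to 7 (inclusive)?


Prefix sums: [0, 8, 14, 18, 26, 28, 35, 36, 48, 56, 68]
Sum[6..7] = prefix[8] - prefix[6] = 48 - 35 = 13


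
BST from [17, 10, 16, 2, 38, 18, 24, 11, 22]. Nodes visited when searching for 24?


BST root = 17
Search for 24: compare at each node
Path: [17, 38, 18, 24]


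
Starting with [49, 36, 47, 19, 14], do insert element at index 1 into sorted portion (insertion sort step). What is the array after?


After one pass: [36, 49, 47, 19, 14]


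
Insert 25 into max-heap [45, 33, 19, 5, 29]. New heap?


Append 25: [45, 33, 19, 5, 29, 25]
Bubble up: swap idx 5(25) with idx 2(19)
Result: [45, 33, 25, 5, 29, 19]


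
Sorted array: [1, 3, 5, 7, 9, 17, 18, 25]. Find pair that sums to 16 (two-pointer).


Two pointers: lo=0, hi=7
Found pair: (7, 9) summing to 16


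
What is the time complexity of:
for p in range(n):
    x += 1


Per nesting level: O(n) = O(n)
Complexity: O(n)


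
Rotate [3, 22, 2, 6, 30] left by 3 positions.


Left rotate by 3: [6, 30, 3, 22, 2]


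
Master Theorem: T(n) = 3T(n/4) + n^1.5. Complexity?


a=3, b=4, c=1.5. log_4(3)=0.792 < c=1.5. Case 3: O(n^c) = O(n^1.500)
Complexity: O(n^1.500)


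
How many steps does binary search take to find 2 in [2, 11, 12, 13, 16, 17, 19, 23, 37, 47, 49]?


Search for 2:
[0,10] mid=5 arr[5]=17
[0,4] mid=2 arr[2]=12
[0,1] mid=0 arr[0]=2
Total: 3 comparisons


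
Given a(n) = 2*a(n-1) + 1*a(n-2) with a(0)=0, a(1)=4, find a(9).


Build bottom-up:
...a(7)=676, a(8)=1632, a(9)=2*1632+1*676=3940


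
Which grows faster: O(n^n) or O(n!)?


factorial grows slower than n^n
O(n!) is asymptotically smaller; O(n^n) grows faster


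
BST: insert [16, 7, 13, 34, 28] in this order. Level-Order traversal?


Root = 16; build tree by BST insertion.
Level-Order traversal: [16, 7, 34, 13, 28]


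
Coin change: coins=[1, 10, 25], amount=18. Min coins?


dp[0]=0; dp[i]=1+min(dp[i-c] for c in coins)
...dp[13]=4, dp[14]=5, dp[15]=6, dp[16]=7, dp[17]=8, dp[18]=9
Minimum coins for 18 = 9


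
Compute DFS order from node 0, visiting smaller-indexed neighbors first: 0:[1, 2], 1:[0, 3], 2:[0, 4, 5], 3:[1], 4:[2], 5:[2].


DFS stack-based: start with [0]
Visit order: [0, 1, 3, 2, 4, 5]


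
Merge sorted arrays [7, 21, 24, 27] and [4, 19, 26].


Compare heads, take smaller each step.
Merged: [4, 7, 19, 21, 24, 26, 27]


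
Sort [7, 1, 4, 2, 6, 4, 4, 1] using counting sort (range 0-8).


Count array: [0, 2, 1, 0, 3, 0, 1, 1, 0]
Reconstruct: [1, 1, 2, 4, 4, 4, 6, 7]


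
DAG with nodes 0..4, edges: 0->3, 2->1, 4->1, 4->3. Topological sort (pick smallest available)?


Kahn's algorithm, process smallest node first
Order: [0, 2, 4, 1, 3]


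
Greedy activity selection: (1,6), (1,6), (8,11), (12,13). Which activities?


Greedy: pick earliest-ending, then skip overlaps.
Selected (3 activities): [(1, 6), (8, 11), (12, 13)]


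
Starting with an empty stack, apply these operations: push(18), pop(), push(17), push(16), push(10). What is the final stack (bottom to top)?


push(18) -> [18]
pop() returns 18 -> []
push(17) -> [17]
push(16) -> [17, 16]
push(10) -> [17, 16, 10]
Final stack (bottom to top): [17, 16, 10]


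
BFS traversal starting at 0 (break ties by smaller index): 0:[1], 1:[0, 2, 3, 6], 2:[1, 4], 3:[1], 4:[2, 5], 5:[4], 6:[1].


BFS queue: start with [0]
Visit order: [0, 1, 2, 3, 6, 4, 5]


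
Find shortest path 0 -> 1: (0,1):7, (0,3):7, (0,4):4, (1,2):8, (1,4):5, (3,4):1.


Dijkstra from 0:
Distances: {0: 0, 1: 7, 2: 15, 3: 5, 4: 4}
Shortest distance to 1 = 7, path = [0, 1]


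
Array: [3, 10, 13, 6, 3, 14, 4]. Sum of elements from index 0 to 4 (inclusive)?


Prefix sums: [0, 3, 13, 26, 32, 35, 49, 53]
Sum[0..4] = prefix[5] - prefix[0] = 35 - 0 = 35


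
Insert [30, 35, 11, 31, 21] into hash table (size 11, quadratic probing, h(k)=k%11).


Insertions: 30->slot 8; 35->slot 2; 11->slot 0; 31->slot 9; 21->slot 10
Table: [11, None, 35, None, None, None, None, None, 30, 31, 21]


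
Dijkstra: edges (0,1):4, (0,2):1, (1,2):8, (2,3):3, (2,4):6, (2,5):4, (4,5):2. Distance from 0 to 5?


Dijkstra from 0:
Distances: {0: 0, 1: 4, 2: 1, 3: 4, 4: 7, 5: 5}
Shortest distance to 5 = 5, path = [0, 2, 5]


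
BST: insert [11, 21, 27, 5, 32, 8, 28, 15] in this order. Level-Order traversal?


Root = 11; build tree by BST insertion.
Level-Order traversal: [11, 5, 21, 8, 15, 27, 32, 28]


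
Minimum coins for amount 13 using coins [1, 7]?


dp[0]=0; dp[i]=1+min(dp[i-c] for c in coins)
...dp[8]=2, dp[9]=3, dp[10]=4, dp[11]=5, dp[12]=6, dp[13]=7
Minimum coins for 13 = 7


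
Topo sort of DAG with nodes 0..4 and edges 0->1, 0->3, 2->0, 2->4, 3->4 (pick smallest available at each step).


Kahn's algorithm, process smallest node first
Order: [2, 0, 1, 3, 4]


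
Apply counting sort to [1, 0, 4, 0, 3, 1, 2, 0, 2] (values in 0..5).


Count array: [3, 2, 2, 1, 1, 0]
Reconstruct: [0, 0, 0, 1, 1, 2, 2, 3, 4]


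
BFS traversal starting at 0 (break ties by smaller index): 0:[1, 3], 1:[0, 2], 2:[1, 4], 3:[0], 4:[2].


BFS queue: start with [0]
Visit order: [0, 1, 3, 2, 4]


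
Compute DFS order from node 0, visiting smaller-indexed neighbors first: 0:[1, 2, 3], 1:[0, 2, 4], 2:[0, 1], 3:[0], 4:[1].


DFS stack-based: start with [0]
Visit order: [0, 1, 2, 4, 3]


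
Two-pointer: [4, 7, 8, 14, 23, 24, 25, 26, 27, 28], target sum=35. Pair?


Two pointers: lo=0, hi=9
Found pair: (7, 28) summing to 35


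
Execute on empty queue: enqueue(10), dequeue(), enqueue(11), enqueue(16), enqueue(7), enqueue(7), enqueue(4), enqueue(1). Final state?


enqueue(10) -> [10]
dequeue() returns 10 -> []
enqueue(11) -> [11]
enqueue(16) -> [11, 16]
enqueue(7) -> [11, 16, 7]
enqueue(7) -> [11, 16, 7, 7]
enqueue(4) -> [11, 16, 7, 7, 4]
enqueue(1) -> [11, 16, 7, 7, 4, 1]
Final queue (front to back): [11, 16, 7, 7, 4, 1]


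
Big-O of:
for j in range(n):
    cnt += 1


Per nesting level: O(n) = O(n)
Complexity: O(n)


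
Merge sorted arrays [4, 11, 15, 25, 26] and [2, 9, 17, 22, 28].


Compare heads, take smaller each step.
Merged: [2, 4, 9, 11, 15, 17, 22, 25, 26, 28]


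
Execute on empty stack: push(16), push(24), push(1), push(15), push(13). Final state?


push(16) -> [16]
push(24) -> [16, 24]
push(1) -> [16, 24, 1]
push(15) -> [16, 24, 1, 15]
push(13) -> [16, 24, 1, 15, 13]
Final stack (bottom to top): [16, 24, 1, 15, 13]


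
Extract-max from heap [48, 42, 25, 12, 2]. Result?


Max = 48
Replace root with last, heapify down
Resulting heap: [42, 12, 25, 2]


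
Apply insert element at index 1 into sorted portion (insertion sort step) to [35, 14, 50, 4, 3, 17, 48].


After one pass: [14, 35, 50, 4, 3, 17, 48]


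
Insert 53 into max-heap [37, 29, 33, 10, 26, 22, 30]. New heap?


Append 53: [37, 29, 33, 10, 26, 22, 30, 53]
Bubble up: swap idx 7(53) with idx 3(10); swap idx 3(53) with idx 1(29); swap idx 1(53) with idx 0(37)
Result: [53, 37, 33, 29, 26, 22, 30, 10]


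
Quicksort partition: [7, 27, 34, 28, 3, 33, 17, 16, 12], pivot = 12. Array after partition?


Elements <= 12 go left of pivot.
Result: [7, 3, 12, 28, 27, 33, 17, 16, 34], pivot at index 2


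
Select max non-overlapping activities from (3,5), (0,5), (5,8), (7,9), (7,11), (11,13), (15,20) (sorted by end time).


Greedy: pick earliest-ending, then skip overlaps.
Selected (4 activities): [(3, 5), (5, 8), (11, 13), (15, 20)]


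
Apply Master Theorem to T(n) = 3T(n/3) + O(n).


a=3, b=3, c=1. log_3(3)=1 = c=1. Case 2: O(n^c log n) = O(n log n)
Complexity: O(n log n)


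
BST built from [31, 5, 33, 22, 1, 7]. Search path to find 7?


BST root = 31
Search for 7: compare at each node
Path: [31, 5, 22, 7]


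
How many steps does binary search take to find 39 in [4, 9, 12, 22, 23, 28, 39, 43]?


Search for 39:
[0,7] mid=3 arr[3]=22
[4,7] mid=5 arr[5]=28
[6,7] mid=6 arr[6]=39
Total: 3 comparisons


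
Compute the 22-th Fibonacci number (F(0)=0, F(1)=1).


F(n)=F(n-1)+F(n-2)
...F(20)=6765, F(21)=10946, F(22)=17711


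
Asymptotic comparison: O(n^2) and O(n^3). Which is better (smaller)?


quadratic grows slower than cubic
O(n^2) is asymptotically smaller; O(n^3) grows faster


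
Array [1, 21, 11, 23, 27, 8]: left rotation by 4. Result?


Left rotate by 4: [27, 8, 1, 21, 11, 23]


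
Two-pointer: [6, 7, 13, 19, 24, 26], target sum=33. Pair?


Two pointers: lo=0, hi=5
Found pair: (7, 26) summing to 33


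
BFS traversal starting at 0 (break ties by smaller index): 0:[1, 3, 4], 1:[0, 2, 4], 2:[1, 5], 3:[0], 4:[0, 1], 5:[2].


BFS queue: start with [0]
Visit order: [0, 1, 3, 4, 2, 5]


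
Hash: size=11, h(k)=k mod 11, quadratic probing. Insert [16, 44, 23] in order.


Insertions: 16->slot 5; 44->slot 0; 23->slot 1
Table: [44, 23, None, None, None, 16, None, None, None, None, None]


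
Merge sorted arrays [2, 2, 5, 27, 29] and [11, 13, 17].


Compare heads, take smaller each step.
Merged: [2, 2, 5, 11, 13, 17, 27, 29]


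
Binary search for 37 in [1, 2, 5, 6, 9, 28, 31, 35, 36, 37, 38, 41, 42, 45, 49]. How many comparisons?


Search for 37:
[0,14] mid=7 arr[7]=35
[8,14] mid=11 arr[11]=41
[8,10] mid=9 arr[9]=37
Total: 3 comparisons


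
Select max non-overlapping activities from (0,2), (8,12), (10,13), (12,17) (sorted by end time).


Greedy: pick earliest-ending, then skip overlaps.
Selected (3 activities): [(0, 2), (8, 12), (12, 17)]


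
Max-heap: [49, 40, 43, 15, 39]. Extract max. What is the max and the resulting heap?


Max = 49
Replace root with last, heapify down
Resulting heap: [43, 40, 39, 15]


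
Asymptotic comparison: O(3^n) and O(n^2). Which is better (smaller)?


quadratic grows slower than exponential (base 3)
O(n^2) is asymptotically smaller; O(3^n) grows faster


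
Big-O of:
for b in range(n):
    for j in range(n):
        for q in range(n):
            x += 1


Per nesting level: O(n) * O(n) * O(n) = O(n^3)
Complexity: O(n^3)


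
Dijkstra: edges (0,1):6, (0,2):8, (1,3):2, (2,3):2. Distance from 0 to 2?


Dijkstra from 0:
Distances: {0: 0, 1: 6, 2: 8, 3: 8}
Shortest distance to 2 = 8, path = [0, 2]


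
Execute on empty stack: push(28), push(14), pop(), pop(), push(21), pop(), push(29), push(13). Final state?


push(28) -> [28]
push(14) -> [28, 14]
pop() returns 14 -> [28]
pop() returns 28 -> []
push(21) -> [21]
pop() returns 21 -> []
push(29) -> [29]
push(13) -> [29, 13]
Final stack (bottom to top): [29, 13]


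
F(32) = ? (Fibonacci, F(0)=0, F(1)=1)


F(n)=F(n-1)+F(n-2)
...F(30)=832040, F(31)=1346269, F(32)=2178309


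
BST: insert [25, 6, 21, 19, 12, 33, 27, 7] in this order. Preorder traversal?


Root = 25; build tree by BST insertion.
Preorder traversal: [25, 6, 21, 19, 12, 7, 33, 27]


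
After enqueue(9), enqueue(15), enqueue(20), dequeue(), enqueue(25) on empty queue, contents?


enqueue(9) -> [9]
enqueue(15) -> [9, 15]
enqueue(20) -> [9, 15, 20]
dequeue() returns 9 -> [15, 20]
enqueue(25) -> [15, 20, 25]
Final queue (front to back): [15, 20, 25]


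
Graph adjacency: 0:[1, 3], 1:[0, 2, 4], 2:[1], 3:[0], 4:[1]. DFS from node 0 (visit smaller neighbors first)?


DFS stack-based: start with [0]
Visit order: [0, 1, 2, 4, 3]


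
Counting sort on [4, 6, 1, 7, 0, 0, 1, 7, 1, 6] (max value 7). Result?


Count array: [2, 3, 0, 0, 1, 0, 2, 2]
Reconstruct: [0, 0, 1, 1, 1, 4, 6, 6, 7, 7]


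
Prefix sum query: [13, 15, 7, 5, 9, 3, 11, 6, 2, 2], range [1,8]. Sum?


Prefix sums: [0, 13, 28, 35, 40, 49, 52, 63, 69, 71, 73]
Sum[1..8] = prefix[9] - prefix[1] = 71 - 13 = 58


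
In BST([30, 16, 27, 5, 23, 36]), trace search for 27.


BST root = 30
Search for 27: compare at each node
Path: [30, 16, 27]


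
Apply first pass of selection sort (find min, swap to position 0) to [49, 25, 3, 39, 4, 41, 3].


After one pass: [3, 25, 49, 39, 4, 41, 3]


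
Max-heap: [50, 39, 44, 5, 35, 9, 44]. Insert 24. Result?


Append 24: [50, 39, 44, 5, 35, 9, 44, 24]
Bubble up: swap idx 7(24) with idx 3(5)
Result: [50, 39, 44, 24, 35, 9, 44, 5]


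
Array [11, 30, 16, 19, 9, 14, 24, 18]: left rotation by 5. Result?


Left rotate by 5: [14, 24, 18, 11, 30, 16, 19, 9]


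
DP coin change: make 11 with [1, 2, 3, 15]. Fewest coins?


dp[0]=0; dp[i]=1+min(dp[i-c] for c in coins)
...dp[6]=2, dp[7]=3, dp[8]=3, dp[9]=3, dp[10]=4, dp[11]=4
Minimum coins for 11 = 4


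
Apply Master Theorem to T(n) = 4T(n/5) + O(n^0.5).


a=4, b=5, c=0.5. log_5(4)=0.861 > c=0.5. Case 1: O(n^log_b(a)) = O(n^0.861)
Complexity: O(n^0.861)


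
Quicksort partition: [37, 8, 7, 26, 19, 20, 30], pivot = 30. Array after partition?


Elements <= 30 go left of pivot.
Result: [8, 7, 26, 19, 20, 30, 37], pivot at index 5


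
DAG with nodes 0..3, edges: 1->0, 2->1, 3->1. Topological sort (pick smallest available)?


Kahn's algorithm, process smallest node first
Order: [2, 3, 1, 0]


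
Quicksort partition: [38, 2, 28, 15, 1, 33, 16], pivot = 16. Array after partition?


Elements <= 16 go left of pivot.
Result: [2, 15, 1, 16, 28, 33, 38], pivot at index 3


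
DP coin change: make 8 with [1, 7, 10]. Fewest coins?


dp[0]=0; dp[i]=1+min(dp[i-c] for c in coins)
...dp[3]=3, dp[4]=4, dp[5]=5, dp[6]=6, dp[7]=1, dp[8]=2
Minimum coins for 8 = 2


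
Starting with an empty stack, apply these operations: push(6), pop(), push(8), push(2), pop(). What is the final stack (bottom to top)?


push(6) -> [6]
pop() returns 6 -> []
push(8) -> [8]
push(2) -> [8, 2]
pop() returns 2 -> [8]
Final stack (bottom to top): [8]


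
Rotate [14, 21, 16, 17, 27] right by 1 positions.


Right rotate by 1: [27, 14, 21, 16, 17]


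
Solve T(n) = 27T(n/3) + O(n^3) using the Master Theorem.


a=27, b=3, c=3. log_3(27)=3 = c=3. Case 2: O(n^c log n) = O(n^3 log n)
Complexity: O(n^3 log n)


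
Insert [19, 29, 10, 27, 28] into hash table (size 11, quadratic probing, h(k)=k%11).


Insertions: 19->slot 8; 29->slot 7; 10->slot 10; 27->slot 5; 28->slot 6
Table: [None, None, None, None, None, 27, 28, 29, 19, None, 10]


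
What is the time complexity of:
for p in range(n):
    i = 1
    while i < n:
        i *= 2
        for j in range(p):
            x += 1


Per nesting level: O(n) * O(log n) * O(n) [triangular over p] = O(n^2 log n)
Complexity: O(n^2 log n)


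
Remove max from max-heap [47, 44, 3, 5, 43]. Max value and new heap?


Max = 47
Replace root with last, heapify down
Resulting heap: [44, 43, 3, 5]


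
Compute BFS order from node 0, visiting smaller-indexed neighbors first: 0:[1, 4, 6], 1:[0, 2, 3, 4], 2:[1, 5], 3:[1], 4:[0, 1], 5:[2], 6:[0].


BFS queue: start with [0]
Visit order: [0, 1, 4, 6, 2, 3, 5]


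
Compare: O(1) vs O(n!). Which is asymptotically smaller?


constant grows slower than factorial
O(1) is asymptotically smaller; O(n!) grows faster


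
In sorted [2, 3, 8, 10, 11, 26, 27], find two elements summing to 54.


Two pointers: lo=0, hi=6
No pair sums to 54


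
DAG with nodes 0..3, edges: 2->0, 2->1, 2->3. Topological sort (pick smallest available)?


Kahn's algorithm, process smallest node first
Order: [2, 0, 1, 3]


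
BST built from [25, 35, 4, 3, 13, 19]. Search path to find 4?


BST root = 25
Search for 4: compare at each node
Path: [25, 4]


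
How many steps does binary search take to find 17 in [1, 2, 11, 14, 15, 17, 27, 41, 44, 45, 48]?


Search for 17:
[0,10] mid=5 arr[5]=17
Total: 1 comparisons


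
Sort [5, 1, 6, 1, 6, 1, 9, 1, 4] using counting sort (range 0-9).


Count array: [0, 4, 0, 0, 1, 1, 2, 0, 0, 1]
Reconstruct: [1, 1, 1, 1, 4, 5, 6, 6, 9]


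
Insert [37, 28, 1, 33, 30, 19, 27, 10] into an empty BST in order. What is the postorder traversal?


Root = 37; build tree by BST insertion.
Postorder traversal: [10, 27, 19, 1, 30, 33, 28, 37]


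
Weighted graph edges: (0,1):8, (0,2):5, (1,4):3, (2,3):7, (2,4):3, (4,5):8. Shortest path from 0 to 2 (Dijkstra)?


Dijkstra from 0:
Distances: {0: 0, 1: 8, 2: 5, 3: 12, 4: 8, 5: 16}
Shortest distance to 2 = 5, path = [0, 2]


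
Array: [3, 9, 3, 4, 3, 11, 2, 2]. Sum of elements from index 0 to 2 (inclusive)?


Prefix sums: [0, 3, 12, 15, 19, 22, 33, 35, 37]
Sum[0..2] = prefix[3] - prefix[0] = 15 - 0 = 15


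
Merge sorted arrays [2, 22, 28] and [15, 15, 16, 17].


Compare heads, take smaller each step.
Merged: [2, 15, 15, 16, 17, 22, 28]


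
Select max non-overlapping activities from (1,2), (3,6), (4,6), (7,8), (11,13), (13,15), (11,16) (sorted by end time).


Greedy: pick earliest-ending, then skip overlaps.
Selected (5 activities): [(1, 2), (3, 6), (7, 8), (11, 13), (13, 15)]


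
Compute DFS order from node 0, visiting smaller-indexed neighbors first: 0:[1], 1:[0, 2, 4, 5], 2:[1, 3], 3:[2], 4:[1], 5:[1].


DFS stack-based: start with [0]
Visit order: [0, 1, 2, 3, 4, 5]


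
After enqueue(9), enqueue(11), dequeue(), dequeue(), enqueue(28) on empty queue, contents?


enqueue(9) -> [9]
enqueue(11) -> [9, 11]
dequeue() returns 9 -> [11]
dequeue() returns 11 -> []
enqueue(28) -> [28]
Final queue (front to back): [28]


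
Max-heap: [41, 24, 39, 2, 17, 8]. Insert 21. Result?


Append 21: [41, 24, 39, 2, 17, 8, 21]
Bubble up: no swaps needed
Result: [41, 24, 39, 2, 17, 8, 21]


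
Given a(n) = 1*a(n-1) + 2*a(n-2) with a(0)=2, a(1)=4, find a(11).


Build bottom-up:
...a(9)=1024, a(10)=2048, a(11)=1*2048+2*1024=4096


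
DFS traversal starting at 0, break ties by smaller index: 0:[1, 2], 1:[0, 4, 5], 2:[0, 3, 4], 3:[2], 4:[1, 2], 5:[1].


DFS stack-based: start with [0]
Visit order: [0, 1, 4, 2, 3, 5]


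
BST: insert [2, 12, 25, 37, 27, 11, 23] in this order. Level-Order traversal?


Root = 2; build tree by BST insertion.
Level-Order traversal: [2, 12, 11, 25, 23, 37, 27]


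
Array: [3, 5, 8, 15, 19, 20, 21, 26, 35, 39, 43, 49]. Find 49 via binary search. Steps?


Search for 49:
[0,11] mid=5 arr[5]=20
[6,11] mid=8 arr[8]=35
[9,11] mid=10 arr[10]=43
[11,11] mid=11 arr[11]=49
Total: 4 comparisons


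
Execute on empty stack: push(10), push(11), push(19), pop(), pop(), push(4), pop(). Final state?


push(10) -> [10]
push(11) -> [10, 11]
push(19) -> [10, 11, 19]
pop() returns 19 -> [10, 11]
pop() returns 11 -> [10]
push(4) -> [10, 4]
pop() returns 4 -> [10]
Final stack (bottom to top): [10]


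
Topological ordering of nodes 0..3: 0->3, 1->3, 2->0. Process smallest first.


Kahn's algorithm, process smallest node first
Order: [1, 2, 0, 3]


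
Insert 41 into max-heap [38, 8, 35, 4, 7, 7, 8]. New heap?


Append 41: [38, 8, 35, 4, 7, 7, 8, 41]
Bubble up: swap idx 7(41) with idx 3(4); swap idx 3(41) with idx 1(8); swap idx 1(41) with idx 0(38)
Result: [41, 38, 35, 8, 7, 7, 8, 4]


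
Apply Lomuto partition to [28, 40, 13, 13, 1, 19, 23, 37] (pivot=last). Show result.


Elements <= 37 go left of pivot.
Result: [28, 13, 13, 1, 19, 23, 37, 40], pivot at index 6


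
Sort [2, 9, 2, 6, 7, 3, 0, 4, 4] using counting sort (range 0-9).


Count array: [1, 0, 2, 1, 2, 0, 1, 1, 0, 1]
Reconstruct: [0, 2, 2, 3, 4, 4, 6, 7, 9]


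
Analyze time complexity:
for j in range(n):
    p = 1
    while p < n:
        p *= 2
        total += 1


Per nesting level: O(n) * O(log n) = O(n log n)
Complexity: O(n log n)


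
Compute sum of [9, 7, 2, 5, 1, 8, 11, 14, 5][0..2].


Prefix sums: [0, 9, 16, 18, 23, 24, 32, 43, 57, 62]
Sum[0..2] = prefix[3] - prefix[0] = 18 - 0 = 18


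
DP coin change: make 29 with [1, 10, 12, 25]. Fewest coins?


dp[0]=0; dp[i]=1+min(dp[i-c] for c in coins)
...dp[24]=2, dp[25]=1, dp[26]=2, dp[27]=3, dp[28]=4, dp[29]=5
Minimum coins for 29 = 5


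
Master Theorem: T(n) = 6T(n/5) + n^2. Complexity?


a=6, b=5, c=2. log_5(6)=1.113 < c=2. Case 3: O(n^c) = O(n^2)
Complexity: O(n^2)


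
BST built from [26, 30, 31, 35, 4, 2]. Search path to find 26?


BST root = 26
Search for 26: compare at each node
Path: [26]


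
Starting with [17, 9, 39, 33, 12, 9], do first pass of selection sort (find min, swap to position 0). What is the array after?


After one pass: [9, 17, 39, 33, 12, 9]


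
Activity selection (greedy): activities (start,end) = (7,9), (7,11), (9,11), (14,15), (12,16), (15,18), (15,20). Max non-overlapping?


Greedy: pick earliest-ending, then skip overlaps.
Selected (4 activities): [(7, 9), (9, 11), (14, 15), (15, 18)]


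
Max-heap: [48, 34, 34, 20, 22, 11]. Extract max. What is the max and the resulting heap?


Max = 48
Replace root with last, heapify down
Resulting heap: [34, 22, 34, 20, 11]


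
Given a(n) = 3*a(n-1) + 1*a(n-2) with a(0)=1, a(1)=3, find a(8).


Build bottom-up:
...a(6)=1189, a(7)=3927, a(8)=3*3927+1*1189=12970


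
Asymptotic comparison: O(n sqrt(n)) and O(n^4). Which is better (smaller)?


n^1.5 grows slower than quartic
O(n sqrt(n)) is asymptotically smaller; O(n^4) grows faster


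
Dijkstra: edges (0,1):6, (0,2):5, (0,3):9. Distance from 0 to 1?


Dijkstra from 0:
Distances: {0: 0, 1: 6, 2: 5, 3: 9}
Shortest distance to 1 = 6, path = [0, 1]


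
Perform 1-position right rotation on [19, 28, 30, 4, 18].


Right rotate by 1: [18, 19, 28, 30, 4]


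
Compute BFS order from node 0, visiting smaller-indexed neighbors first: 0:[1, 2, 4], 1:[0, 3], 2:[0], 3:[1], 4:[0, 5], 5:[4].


BFS queue: start with [0]
Visit order: [0, 1, 2, 4, 3, 5]


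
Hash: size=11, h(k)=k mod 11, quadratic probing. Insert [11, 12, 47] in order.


Insertions: 11->slot 0; 12->slot 1; 47->slot 3
Table: [11, 12, None, 47, None, None, None, None, None, None, None]


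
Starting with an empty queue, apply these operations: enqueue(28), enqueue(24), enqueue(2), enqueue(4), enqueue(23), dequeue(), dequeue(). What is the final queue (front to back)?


enqueue(28) -> [28]
enqueue(24) -> [28, 24]
enqueue(2) -> [28, 24, 2]
enqueue(4) -> [28, 24, 2, 4]
enqueue(23) -> [28, 24, 2, 4, 23]
dequeue() returns 28 -> [24, 2, 4, 23]
dequeue() returns 24 -> [2, 4, 23]
Final queue (front to back): [2, 4, 23]


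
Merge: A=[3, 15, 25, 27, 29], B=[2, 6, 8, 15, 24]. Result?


Compare heads, take smaller each step.
Merged: [2, 3, 6, 8, 15, 15, 24, 25, 27, 29]


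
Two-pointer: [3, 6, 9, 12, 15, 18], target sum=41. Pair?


Two pointers: lo=0, hi=5
No pair sums to 41


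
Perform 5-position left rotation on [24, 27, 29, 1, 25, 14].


Left rotate by 5: [14, 24, 27, 29, 1, 25]


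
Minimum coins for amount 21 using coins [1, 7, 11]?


dp[0]=0; dp[i]=1+min(dp[i-c] for c in coins)
...dp[16]=4, dp[17]=5, dp[18]=2, dp[19]=3, dp[20]=4, dp[21]=3
Minimum coins for 21 = 3


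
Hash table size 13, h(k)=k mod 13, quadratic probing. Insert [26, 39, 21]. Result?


Insertions: 26->slot 0; 39->slot 1; 21->slot 8
Table: [26, 39, None, None, None, None, None, None, 21, None, None, None, None]


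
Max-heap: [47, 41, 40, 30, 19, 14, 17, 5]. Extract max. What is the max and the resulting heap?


Max = 47
Replace root with last, heapify down
Resulting heap: [41, 30, 40, 5, 19, 14, 17]


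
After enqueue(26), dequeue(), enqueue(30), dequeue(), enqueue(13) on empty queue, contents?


enqueue(26) -> [26]
dequeue() returns 26 -> []
enqueue(30) -> [30]
dequeue() returns 30 -> []
enqueue(13) -> [13]
Final queue (front to back): [13]


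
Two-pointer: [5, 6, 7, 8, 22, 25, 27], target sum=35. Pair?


Two pointers: lo=0, hi=6
Found pair: (8, 27) summing to 35


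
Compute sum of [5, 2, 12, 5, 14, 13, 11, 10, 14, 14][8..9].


Prefix sums: [0, 5, 7, 19, 24, 38, 51, 62, 72, 86, 100]
Sum[8..9] = prefix[10] - prefix[8] = 100 - 72 = 28


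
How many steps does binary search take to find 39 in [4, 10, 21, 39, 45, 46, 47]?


Search for 39:
[0,6] mid=3 arr[3]=39
Total: 1 comparisons


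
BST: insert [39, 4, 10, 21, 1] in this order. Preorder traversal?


Root = 39; build tree by BST insertion.
Preorder traversal: [39, 4, 1, 10, 21]


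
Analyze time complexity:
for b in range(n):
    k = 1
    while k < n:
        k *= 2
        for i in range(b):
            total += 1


Per nesting level: O(n) * O(log n) * O(n) [triangular over b] = O(n^2 log n)
Complexity: O(n^2 log n)


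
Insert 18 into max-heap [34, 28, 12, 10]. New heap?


Append 18: [34, 28, 12, 10, 18]
Bubble up: no swaps needed
Result: [34, 28, 12, 10, 18]


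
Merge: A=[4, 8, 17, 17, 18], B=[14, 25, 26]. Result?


Compare heads, take smaller each step.
Merged: [4, 8, 14, 17, 17, 18, 25, 26]


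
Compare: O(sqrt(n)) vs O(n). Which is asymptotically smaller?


sublinear grows slower than linear
O(sqrt(n)) is asymptotically smaller; O(n) grows faster


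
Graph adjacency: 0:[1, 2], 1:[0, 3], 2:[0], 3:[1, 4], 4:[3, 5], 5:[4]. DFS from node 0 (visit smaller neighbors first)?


DFS stack-based: start with [0]
Visit order: [0, 1, 3, 4, 5, 2]


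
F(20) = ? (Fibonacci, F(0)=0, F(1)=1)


F(n)=F(n-1)+F(n-2)
...F(18)=2584, F(19)=4181, F(20)=6765


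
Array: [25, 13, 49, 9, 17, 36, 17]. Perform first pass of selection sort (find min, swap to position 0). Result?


After one pass: [9, 13, 49, 25, 17, 36, 17]


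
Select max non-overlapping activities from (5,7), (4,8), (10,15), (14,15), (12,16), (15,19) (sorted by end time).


Greedy: pick earliest-ending, then skip overlaps.
Selected (3 activities): [(5, 7), (10, 15), (15, 19)]


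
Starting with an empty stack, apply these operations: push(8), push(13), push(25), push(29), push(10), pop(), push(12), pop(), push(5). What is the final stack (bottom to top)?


push(8) -> [8]
push(13) -> [8, 13]
push(25) -> [8, 13, 25]
push(29) -> [8, 13, 25, 29]
push(10) -> [8, 13, 25, 29, 10]
pop() returns 10 -> [8, 13, 25, 29]
push(12) -> [8, 13, 25, 29, 12]
pop() returns 12 -> [8, 13, 25, 29]
push(5) -> [8, 13, 25, 29, 5]
Final stack (bottom to top): [8, 13, 25, 29, 5]


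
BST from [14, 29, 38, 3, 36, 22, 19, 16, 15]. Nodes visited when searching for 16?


BST root = 14
Search for 16: compare at each node
Path: [14, 29, 22, 19, 16]


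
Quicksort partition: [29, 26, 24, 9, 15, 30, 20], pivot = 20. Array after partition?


Elements <= 20 go left of pivot.
Result: [9, 15, 20, 29, 26, 30, 24], pivot at index 2


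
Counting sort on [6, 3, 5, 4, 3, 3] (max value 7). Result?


Count array: [0, 0, 0, 3, 1, 1, 1, 0]
Reconstruct: [3, 3, 3, 4, 5, 6]


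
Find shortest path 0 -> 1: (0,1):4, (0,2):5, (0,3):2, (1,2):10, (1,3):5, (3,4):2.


Dijkstra from 0:
Distances: {0: 0, 1: 4, 2: 5, 3: 2, 4: 4}
Shortest distance to 1 = 4, path = [0, 1]


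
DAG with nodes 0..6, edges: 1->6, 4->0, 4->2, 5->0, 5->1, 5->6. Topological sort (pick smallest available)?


Kahn's algorithm, process smallest node first
Order: [3, 4, 2, 5, 0, 1, 6]


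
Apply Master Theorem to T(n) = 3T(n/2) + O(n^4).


a=3, b=2, c=4. log_2(3)=1.585 < c=4. Case 3: O(n^c) = O(n^4)
Complexity: O(n^4)


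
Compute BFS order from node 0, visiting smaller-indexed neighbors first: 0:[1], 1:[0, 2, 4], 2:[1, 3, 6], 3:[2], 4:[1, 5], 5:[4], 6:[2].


BFS queue: start with [0]
Visit order: [0, 1, 2, 4, 3, 6, 5]


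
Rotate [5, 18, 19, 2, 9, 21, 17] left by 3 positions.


Left rotate by 3: [2, 9, 21, 17, 5, 18, 19]


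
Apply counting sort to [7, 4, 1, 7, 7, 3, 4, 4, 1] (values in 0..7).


Count array: [0, 2, 0, 1, 3, 0, 0, 3]
Reconstruct: [1, 1, 3, 4, 4, 4, 7, 7, 7]


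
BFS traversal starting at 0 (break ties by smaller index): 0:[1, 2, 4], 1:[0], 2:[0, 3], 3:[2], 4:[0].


BFS queue: start with [0]
Visit order: [0, 1, 2, 4, 3]


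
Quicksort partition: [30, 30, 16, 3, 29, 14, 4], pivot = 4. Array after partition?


Elements <= 4 go left of pivot.
Result: [3, 4, 16, 30, 29, 14, 30], pivot at index 1


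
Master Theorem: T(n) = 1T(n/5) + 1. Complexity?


a=1, b=5, c=0. log_5(1)=0 = c=0. Case 2: O(n^c log n) = O(log n)
Complexity: O(log n)


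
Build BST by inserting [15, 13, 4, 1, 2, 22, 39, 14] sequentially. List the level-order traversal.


Root = 15; build tree by BST insertion.
Level-Order traversal: [15, 13, 22, 4, 14, 39, 1, 2]


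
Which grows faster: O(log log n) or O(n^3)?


double-logarithmic grows slower than cubic
O(log log n) is asymptotically smaller; O(n^3) grows faster


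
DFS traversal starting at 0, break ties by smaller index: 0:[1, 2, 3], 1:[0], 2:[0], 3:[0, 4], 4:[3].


DFS stack-based: start with [0]
Visit order: [0, 1, 2, 3, 4]


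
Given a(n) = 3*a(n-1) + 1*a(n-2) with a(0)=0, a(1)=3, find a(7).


Build bottom-up:
...a(5)=327, a(6)=1080, a(7)=3*1080+1*327=3567


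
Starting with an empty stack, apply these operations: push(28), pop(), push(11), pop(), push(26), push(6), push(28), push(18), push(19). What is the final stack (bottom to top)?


push(28) -> [28]
pop() returns 28 -> []
push(11) -> [11]
pop() returns 11 -> []
push(26) -> [26]
push(6) -> [26, 6]
push(28) -> [26, 6, 28]
push(18) -> [26, 6, 28, 18]
push(19) -> [26, 6, 28, 18, 19]
Final stack (bottom to top): [26, 6, 28, 18, 19]


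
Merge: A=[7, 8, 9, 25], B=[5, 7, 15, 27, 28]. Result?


Compare heads, take smaller each step.
Merged: [5, 7, 7, 8, 9, 15, 25, 27, 28]


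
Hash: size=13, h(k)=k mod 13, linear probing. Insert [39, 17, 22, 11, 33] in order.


Insertions: 39->slot 0; 17->slot 4; 22->slot 9; 11->slot 11; 33->slot 7
Table: [39, None, None, None, 17, None, None, 33, None, 22, None, 11, None]


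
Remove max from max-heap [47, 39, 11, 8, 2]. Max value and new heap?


Max = 47
Replace root with last, heapify down
Resulting heap: [39, 8, 11, 2]


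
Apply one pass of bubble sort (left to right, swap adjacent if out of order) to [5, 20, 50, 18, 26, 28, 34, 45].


After one pass: [5, 20, 18, 26, 28, 34, 45, 50]


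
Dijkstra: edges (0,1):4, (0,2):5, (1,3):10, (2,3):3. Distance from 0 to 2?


Dijkstra from 0:
Distances: {0: 0, 1: 4, 2: 5, 3: 8}
Shortest distance to 2 = 5, path = [0, 2]


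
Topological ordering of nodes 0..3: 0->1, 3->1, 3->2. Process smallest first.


Kahn's algorithm, process smallest node first
Order: [0, 3, 1, 2]


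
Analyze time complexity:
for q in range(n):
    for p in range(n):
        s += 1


Per nesting level: O(n) * O(n) = O(n^2)
Complexity: O(n^2)


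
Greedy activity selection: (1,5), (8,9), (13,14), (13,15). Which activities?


Greedy: pick earliest-ending, then skip overlaps.
Selected (3 activities): [(1, 5), (8, 9), (13, 14)]


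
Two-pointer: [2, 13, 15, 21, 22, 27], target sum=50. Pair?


Two pointers: lo=0, hi=5
No pair sums to 50


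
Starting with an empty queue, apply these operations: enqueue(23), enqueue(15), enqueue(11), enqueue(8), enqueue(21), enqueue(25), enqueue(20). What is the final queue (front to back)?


enqueue(23) -> [23]
enqueue(15) -> [23, 15]
enqueue(11) -> [23, 15, 11]
enqueue(8) -> [23, 15, 11, 8]
enqueue(21) -> [23, 15, 11, 8, 21]
enqueue(25) -> [23, 15, 11, 8, 21, 25]
enqueue(20) -> [23, 15, 11, 8, 21, 25, 20]
Final queue (front to back): [23, 15, 11, 8, 21, 25, 20]


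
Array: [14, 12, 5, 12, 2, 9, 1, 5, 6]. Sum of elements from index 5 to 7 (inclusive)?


Prefix sums: [0, 14, 26, 31, 43, 45, 54, 55, 60, 66]
Sum[5..7] = prefix[8] - prefix[5] = 60 - 45 = 15


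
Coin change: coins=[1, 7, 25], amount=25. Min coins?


dp[0]=0; dp[i]=1+min(dp[i-c] for c in coins)
...dp[20]=8, dp[21]=3, dp[22]=4, dp[23]=5, dp[24]=6, dp[25]=1
Minimum coins for 25 = 1


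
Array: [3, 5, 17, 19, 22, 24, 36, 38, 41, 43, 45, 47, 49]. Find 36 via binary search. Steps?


Search for 36:
[0,12] mid=6 arr[6]=36
Total: 1 comparisons


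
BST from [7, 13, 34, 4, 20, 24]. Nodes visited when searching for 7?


BST root = 7
Search for 7: compare at each node
Path: [7]


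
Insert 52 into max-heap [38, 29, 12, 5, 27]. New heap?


Append 52: [38, 29, 12, 5, 27, 52]
Bubble up: swap idx 5(52) with idx 2(12); swap idx 2(52) with idx 0(38)
Result: [52, 29, 38, 5, 27, 12]


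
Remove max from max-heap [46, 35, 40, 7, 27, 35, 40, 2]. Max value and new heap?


Max = 46
Replace root with last, heapify down
Resulting heap: [40, 35, 40, 7, 27, 35, 2]


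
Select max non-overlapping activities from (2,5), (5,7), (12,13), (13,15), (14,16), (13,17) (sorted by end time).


Greedy: pick earliest-ending, then skip overlaps.
Selected (4 activities): [(2, 5), (5, 7), (12, 13), (13, 15)]


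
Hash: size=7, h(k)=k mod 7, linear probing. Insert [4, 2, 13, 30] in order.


Insertions: 4->slot 4; 2->slot 2; 13->slot 6; 30->slot 3
Table: [None, None, 2, 30, 4, None, 13]


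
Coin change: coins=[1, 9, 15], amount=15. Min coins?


dp[0]=0; dp[i]=1+min(dp[i-c] for c in coins)
...dp[10]=2, dp[11]=3, dp[12]=4, dp[13]=5, dp[14]=6, dp[15]=1
Minimum coins for 15 = 1


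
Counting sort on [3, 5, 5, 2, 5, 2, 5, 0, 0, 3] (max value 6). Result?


Count array: [2, 0, 2, 2, 0, 4, 0]
Reconstruct: [0, 0, 2, 2, 3, 3, 5, 5, 5, 5]


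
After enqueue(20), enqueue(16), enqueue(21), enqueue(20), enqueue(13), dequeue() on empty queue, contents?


enqueue(20) -> [20]
enqueue(16) -> [20, 16]
enqueue(21) -> [20, 16, 21]
enqueue(20) -> [20, 16, 21, 20]
enqueue(13) -> [20, 16, 21, 20, 13]
dequeue() returns 20 -> [16, 21, 20, 13]
Final queue (front to back): [16, 21, 20, 13]


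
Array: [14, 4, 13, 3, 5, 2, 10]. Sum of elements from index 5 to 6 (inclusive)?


Prefix sums: [0, 14, 18, 31, 34, 39, 41, 51]
Sum[5..6] = prefix[7] - prefix[5] = 51 - 39 = 12


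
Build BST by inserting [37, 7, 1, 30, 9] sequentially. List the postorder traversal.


Root = 37; build tree by BST insertion.
Postorder traversal: [1, 9, 30, 7, 37]


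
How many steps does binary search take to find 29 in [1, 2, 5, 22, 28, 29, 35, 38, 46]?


Search for 29:
[0,8] mid=4 arr[4]=28
[5,8] mid=6 arr[6]=35
[5,5] mid=5 arr[5]=29
Total: 3 comparisons
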